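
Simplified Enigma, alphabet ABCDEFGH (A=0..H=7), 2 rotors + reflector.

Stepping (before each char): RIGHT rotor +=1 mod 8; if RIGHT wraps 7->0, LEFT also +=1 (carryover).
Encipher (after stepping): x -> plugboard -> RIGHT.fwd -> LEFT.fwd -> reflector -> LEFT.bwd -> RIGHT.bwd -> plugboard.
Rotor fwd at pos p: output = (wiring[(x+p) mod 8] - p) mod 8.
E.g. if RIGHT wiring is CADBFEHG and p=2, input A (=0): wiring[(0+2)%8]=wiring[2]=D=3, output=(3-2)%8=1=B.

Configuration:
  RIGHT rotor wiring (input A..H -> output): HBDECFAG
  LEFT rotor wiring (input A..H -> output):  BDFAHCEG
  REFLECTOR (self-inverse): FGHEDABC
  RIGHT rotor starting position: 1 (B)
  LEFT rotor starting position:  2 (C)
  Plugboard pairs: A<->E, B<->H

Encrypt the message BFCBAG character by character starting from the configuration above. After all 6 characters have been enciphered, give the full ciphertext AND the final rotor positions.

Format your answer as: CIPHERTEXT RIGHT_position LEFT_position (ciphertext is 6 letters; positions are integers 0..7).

Char 1 ('B'): step: R->2, L=2; B->plug->H->R->H->L->B->refl->G->L'->B->R'->A->plug->E
Char 2 ('F'): step: R->3, L=2; F->plug->F->R->E->L->C->refl->H->L'->G->R'->G->plug->G
Char 3 ('C'): step: R->4, L=2; C->plug->C->R->E->L->C->refl->H->L'->G->R'->A->plug->E
Char 4 ('B'): step: R->5, L=2; B->plug->H->R->F->L->E->refl->D->L'->A->R'->A->plug->E
Char 5 ('A'): step: R->6, L=2; A->plug->E->R->F->L->E->refl->D->L'->A->R'->B->plug->H
Char 6 ('G'): step: R->7, L=2; G->plug->G->R->G->L->H->refl->C->L'->E->R'->D->plug->D
Final: ciphertext=EGEEHD, RIGHT=7, LEFT=2

Answer: EGEEHD 7 2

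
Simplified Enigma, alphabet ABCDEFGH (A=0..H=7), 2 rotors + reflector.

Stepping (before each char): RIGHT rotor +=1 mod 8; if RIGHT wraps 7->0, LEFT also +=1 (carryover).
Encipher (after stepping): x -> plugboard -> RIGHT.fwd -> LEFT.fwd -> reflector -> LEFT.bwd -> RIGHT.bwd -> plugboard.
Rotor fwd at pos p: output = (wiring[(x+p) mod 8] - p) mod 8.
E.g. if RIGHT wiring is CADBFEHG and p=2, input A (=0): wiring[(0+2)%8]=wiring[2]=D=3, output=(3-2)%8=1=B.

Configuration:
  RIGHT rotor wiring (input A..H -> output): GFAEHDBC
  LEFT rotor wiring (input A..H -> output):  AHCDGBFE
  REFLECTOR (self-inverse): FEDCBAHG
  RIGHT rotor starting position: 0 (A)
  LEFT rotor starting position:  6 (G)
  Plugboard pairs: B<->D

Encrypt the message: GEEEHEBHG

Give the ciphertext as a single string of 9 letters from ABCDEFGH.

Answer: FDGDGBFCA

Derivation:
Char 1 ('G'): step: R->1, L=6; G->plug->G->R->B->L->G->refl->H->L'->A->R'->F->plug->F
Char 2 ('E'): step: R->2, L=6; E->plug->E->R->H->L->D->refl->C->L'->C->R'->B->plug->D
Char 3 ('E'): step: R->3, L=6; E->plug->E->R->H->L->D->refl->C->L'->C->R'->G->plug->G
Char 4 ('E'): step: R->4, L=6; E->plug->E->R->C->L->C->refl->D->L'->H->R'->B->plug->D
Char 5 ('H'): step: R->5, L=6; H->plug->H->R->C->L->C->refl->D->L'->H->R'->G->plug->G
Char 6 ('E'): step: R->6, L=6; E->plug->E->R->C->L->C->refl->D->L'->H->R'->D->plug->B
Char 7 ('B'): step: R->7, L=6; B->plug->D->R->B->L->G->refl->H->L'->A->R'->F->plug->F
Char 8 ('H'): step: R->0, L->7 (L advanced); H->plug->H->R->C->L->A->refl->F->L'->A->R'->C->plug->C
Char 9 ('G'): step: R->1, L=7; G->plug->G->R->B->L->B->refl->E->L'->E->R'->A->plug->A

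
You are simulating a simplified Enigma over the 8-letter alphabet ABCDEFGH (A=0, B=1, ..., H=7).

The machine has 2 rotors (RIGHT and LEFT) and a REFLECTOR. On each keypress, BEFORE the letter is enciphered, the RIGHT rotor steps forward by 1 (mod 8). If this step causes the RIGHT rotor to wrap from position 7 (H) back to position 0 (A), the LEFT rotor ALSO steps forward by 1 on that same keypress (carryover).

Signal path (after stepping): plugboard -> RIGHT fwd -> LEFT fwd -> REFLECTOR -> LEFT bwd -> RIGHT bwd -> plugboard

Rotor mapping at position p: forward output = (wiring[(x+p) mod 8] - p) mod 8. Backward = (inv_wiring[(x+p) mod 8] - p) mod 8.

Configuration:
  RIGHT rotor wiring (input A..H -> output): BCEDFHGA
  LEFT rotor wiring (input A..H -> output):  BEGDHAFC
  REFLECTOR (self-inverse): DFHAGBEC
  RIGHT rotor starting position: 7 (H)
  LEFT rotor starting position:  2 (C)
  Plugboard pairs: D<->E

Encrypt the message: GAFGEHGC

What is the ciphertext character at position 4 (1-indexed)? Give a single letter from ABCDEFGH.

Char 1 ('G'): step: R->0, L->3 (L advanced); G->plug->G->R->G->L->B->refl->F->L'->C->R'->B->plug->B
Char 2 ('A'): step: R->1, L=3; A->plug->A->R->B->L->E->refl->G->L'->F->R'->F->plug->F
Char 3 ('F'): step: R->2, L=3; F->plug->F->R->G->L->B->refl->F->L'->C->R'->A->plug->A
Char 4 ('G'): step: R->3, L=3; G->plug->G->R->H->L->D->refl->A->L'->A->R'->A->plug->A

A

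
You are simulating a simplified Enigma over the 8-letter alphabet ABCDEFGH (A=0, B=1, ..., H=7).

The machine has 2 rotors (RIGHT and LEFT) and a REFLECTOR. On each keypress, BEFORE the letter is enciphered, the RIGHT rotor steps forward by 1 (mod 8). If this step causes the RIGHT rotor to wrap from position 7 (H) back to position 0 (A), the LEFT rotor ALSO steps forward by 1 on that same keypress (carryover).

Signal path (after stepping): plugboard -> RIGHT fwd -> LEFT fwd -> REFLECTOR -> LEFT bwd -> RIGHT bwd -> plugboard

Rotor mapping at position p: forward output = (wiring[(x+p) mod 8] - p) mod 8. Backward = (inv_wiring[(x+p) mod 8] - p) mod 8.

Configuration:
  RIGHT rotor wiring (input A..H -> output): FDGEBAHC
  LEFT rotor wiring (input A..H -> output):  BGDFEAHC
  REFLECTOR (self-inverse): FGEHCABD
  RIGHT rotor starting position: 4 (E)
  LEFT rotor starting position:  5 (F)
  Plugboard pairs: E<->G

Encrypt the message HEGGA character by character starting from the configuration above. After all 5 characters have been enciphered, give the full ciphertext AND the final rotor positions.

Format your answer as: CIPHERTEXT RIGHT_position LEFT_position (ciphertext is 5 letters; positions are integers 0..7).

Char 1 ('H'): step: R->5, L=5; H->plug->H->R->E->L->B->refl->G->L'->F->R'->C->plug->C
Char 2 ('E'): step: R->6, L=5; E->plug->G->R->D->L->E->refl->C->L'->B->R'->A->plug->A
Char 3 ('G'): step: R->7, L=5; G->plug->E->R->F->L->G->refl->B->L'->E->R'->C->plug->C
Char 4 ('G'): step: R->0, L->6 (L advanced); G->plug->E->R->B->L->E->refl->C->L'->H->R'->G->plug->E
Char 5 ('A'): step: R->1, L=6; A->plug->A->R->C->L->D->refl->H->L'->F->R'->B->plug->B
Final: ciphertext=CACEB, RIGHT=1, LEFT=6

Answer: CACEB 1 6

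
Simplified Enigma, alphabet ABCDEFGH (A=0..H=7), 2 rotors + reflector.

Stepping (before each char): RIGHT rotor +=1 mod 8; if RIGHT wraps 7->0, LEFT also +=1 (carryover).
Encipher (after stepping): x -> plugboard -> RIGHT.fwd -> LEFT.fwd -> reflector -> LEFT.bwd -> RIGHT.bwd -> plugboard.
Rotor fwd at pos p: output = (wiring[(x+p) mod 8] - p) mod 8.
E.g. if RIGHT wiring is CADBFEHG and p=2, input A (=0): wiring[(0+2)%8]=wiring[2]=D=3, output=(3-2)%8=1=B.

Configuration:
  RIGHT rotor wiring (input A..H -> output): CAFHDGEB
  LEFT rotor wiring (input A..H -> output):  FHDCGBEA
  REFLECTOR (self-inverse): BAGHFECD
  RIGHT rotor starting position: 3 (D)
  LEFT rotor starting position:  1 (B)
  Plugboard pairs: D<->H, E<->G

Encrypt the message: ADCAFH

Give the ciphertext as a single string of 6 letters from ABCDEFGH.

Answer: DHHFGA

Derivation:
Char 1 ('A'): step: R->4, L=1; A->plug->A->R->H->L->E->refl->F->L'->D->R'->H->plug->D
Char 2 ('D'): step: R->5, L=1; D->plug->H->R->G->L->H->refl->D->L'->F->R'->D->plug->H
Char 3 ('C'): step: R->6, L=1; C->plug->C->R->E->L->A->refl->B->L'->C->R'->D->plug->H
Char 4 ('A'): step: R->7, L=1; A->plug->A->R->C->L->B->refl->A->L'->E->R'->F->plug->F
Char 5 ('F'): step: R->0, L->2 (L advanced); F->plug->F->R->G->L->D->refl->H->L'->D->R'->E->plug->G
Char 6 ('H'): step: R->1, L=2; H->plug->D->R->C->L->E->refl->F->L'->H->R'->A->plug->A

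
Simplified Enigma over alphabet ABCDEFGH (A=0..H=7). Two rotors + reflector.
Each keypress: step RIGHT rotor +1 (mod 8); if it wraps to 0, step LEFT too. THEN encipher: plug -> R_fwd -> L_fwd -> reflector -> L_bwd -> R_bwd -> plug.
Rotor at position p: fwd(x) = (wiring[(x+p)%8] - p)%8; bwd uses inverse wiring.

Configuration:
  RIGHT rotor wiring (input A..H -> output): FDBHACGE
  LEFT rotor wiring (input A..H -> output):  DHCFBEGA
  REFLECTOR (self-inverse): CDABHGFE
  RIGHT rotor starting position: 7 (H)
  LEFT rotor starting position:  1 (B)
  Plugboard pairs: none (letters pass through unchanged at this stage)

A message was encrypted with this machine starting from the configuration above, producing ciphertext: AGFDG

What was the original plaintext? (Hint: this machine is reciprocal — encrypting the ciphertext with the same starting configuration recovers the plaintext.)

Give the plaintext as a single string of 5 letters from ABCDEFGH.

Answer: DBEGF

Derivation:
Char 1 ('A'): step: R->0, L->2 (L advanced); A->plug->A->R->F->L->G->refl->F->L'->H->R'->D->plug->D
Char 2 ('G'): step: R->1, L=2; G->plug->G->R->D->L->C->refl->A->L'->A->R'->B->plug->B
Char 3 ('F'): step: R->2, L=2; F->plug->F->R->C->L->H->refl->E->L'->E->R'->E->plug->E
Char 4 ('D'): step: R->3, L=2; D->plug->D->R->D->L->C->refl->A->L'->A->R'->G->plug->G
Char 5 ('G'): step: R->4, L=2; G->plug->G->R->F->L->G->refl->F->L'->H->R'->F->plug->F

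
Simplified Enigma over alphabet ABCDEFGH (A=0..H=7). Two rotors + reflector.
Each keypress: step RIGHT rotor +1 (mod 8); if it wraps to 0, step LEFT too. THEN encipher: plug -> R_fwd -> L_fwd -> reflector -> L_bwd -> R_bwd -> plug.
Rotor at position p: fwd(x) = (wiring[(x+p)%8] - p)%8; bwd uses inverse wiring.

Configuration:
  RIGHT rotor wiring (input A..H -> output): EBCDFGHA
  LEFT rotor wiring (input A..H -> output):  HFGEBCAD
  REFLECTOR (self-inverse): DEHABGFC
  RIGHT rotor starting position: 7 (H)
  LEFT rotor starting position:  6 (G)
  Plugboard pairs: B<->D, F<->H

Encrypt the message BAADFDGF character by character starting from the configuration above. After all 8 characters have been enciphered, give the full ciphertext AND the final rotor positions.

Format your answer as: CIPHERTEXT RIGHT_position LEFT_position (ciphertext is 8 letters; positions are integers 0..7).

Answer: EGFBEEFG 7 7

Derivation:
Char 1 ('B'): step: R->0, L->7 (L advanced); B->plug->D->R->D->L->H->refl->C->L'->F->R'->E->plug->E
Char 2 ('A'): step: R->1, L=7; A->plug->A->R->A->L->E->refl->B->L'->H->R'->G->plug->G
Char 3 ('A'): step: R->2, L=7; A->plug->A->R->A->L->E->refl->B->L'->H->R'->H->plug->F
Char 4 ('D'): step: R->3, L=7; D->plug->B->R->C->L->G->refl->F->L'->E->R'->D->plug->B
Char 5 ('F'): step: R->4, L=7; F->plug->H->R->H->L->B->refl->E->L'->A->R'->E->plug->E
Char 6 ('D'): step: R->5, L=7; D->plug->B->R->C->L->G->refl->F->L'->E->R'->E->plug->E
Char 7 ('G'): step: R->6, L=7; G->plug->G->R->H->L->B->refl->E->L'->A->R'->H->plug->F
Char 8 ('F'): step: R->7, L=7; F->plug->H->R->A->L->E->refl->B->L'->H->R'->G->plug->G
Final: ciphertext=EGFBEEFG, RIGHT=7, LEFT=7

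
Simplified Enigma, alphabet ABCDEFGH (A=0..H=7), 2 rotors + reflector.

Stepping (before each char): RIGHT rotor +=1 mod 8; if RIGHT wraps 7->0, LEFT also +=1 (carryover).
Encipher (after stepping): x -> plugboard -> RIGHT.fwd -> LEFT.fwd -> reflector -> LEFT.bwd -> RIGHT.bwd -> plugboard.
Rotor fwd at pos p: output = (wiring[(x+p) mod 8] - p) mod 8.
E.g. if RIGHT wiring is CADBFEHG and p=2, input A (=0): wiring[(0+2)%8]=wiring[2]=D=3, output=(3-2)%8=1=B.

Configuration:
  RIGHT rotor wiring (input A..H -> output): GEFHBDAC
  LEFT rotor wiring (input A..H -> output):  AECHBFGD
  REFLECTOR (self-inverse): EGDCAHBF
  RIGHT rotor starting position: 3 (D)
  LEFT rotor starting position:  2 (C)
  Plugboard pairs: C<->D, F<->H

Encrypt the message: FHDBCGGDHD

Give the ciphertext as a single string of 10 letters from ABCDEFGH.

Char 1 ('F'): step: R->4, L=2; F->plug->H->R->D->L->D->refl->C->L'->H->R'->B->plug->B
Char 2 ('H'): step: R->5, L=2; H->plug->F->R->A->L->A->refl->E->L'->E->R'->H->plug->F
Char 3 ('D'): step: R->6, L=2; D->plug->C->R->A->L->A->refl->E->L'->E->R'->B->plug->B
Char 4 ('B'): step: R->7, L=2; B->plug->B->R->H->L->C->refl->D->L'->D->R'->A->plug->A
Char 5 ('C'): step: R->0, L->3 (L advanced); C->plug->D->R->H->L->H->refl->F->L'->F->R'->C->plug->D
Char 6 ('G'): step: R->1, L=3; G->plug->G->R->B->L->G->refl->B->L'->G->R'->C->plug->D
Char 7 ('G'): step: R->2, L=3; G->plug->G->R->E->L->A->refl->E->L'->A->R'->F->plug->H
Char 8 ('D'): step: R->3, L=3; D->plug->C->R->A->L->E->refl->A->L'->E->R'->A->plug->A
Char 9 ('H'): step: R->4, L=3; H->plug->F->R->A->L->E->refl->A->L'->E->R'->C->plug->D
Char 10 ('D'): step: R->5, L=3; D->plug->C->R->F->L->F->refl->H->L'->H->R'->E->plug->E

Answer: BFBADDHADE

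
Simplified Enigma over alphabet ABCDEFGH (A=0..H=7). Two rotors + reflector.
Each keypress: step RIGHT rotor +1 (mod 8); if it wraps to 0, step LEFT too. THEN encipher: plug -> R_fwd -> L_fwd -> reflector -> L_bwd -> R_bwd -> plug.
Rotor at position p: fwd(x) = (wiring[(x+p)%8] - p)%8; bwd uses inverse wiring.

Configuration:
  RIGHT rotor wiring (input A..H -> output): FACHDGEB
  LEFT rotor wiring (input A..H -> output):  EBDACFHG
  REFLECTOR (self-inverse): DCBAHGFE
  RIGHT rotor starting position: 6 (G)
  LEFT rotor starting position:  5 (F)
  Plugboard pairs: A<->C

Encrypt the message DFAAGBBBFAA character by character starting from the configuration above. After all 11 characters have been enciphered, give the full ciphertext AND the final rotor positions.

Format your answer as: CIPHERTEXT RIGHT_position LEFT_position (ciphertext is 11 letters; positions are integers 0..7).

Answer: FDCGBFHFCGB 1 7

Derivation:
Char 1 ('D'): step: R->7, L=5; D->plug->D->R->D->L->H->refl->E->L'->E->R'->F->plug->F
Char 2 ('F'): step: R->0, L->6 (L advanced); F->plug->F->R->G->L->E->refl->H->L'->H->R'->D->plug->D
Char 3 ('A'): step: R->1, L=6; A->plug->C->R->G->L->E->refl->H->L'->H->R'->A->plug->C
Char 4 ('A'): step: R->2, L=6; A->plug->C->R->B->L->A->refl->D->L'->D->R'->G->plug->G
Char 5 ('G'): step: R->3, L=6; G->plug->G->R->F->L->C->refl->B->L'->A->R'->B->plug->B
Char 6 ('B'): step: R->4, L=6; B->plug->B->R->C->L->G->refl->F->L'->E->R'->F->plug->F
Char 7 ('B'): step: R->5, L=6; B->plug->B->R->H->L->H->refl->E->L'->G->R'->H->plug->H
Char 8 ('B'): step: R->6, L=6; B->plug->B->R->D->L->D->refl->A->L'->B->R'->F->plug->F
Char 9 ('F'): step: R->7, L=6; F->plug->F->R->E->L->F->refl->G->L'->C->R'->A->plug->C
Char 10 ('A'): step: R->0, L->7 (L advanced); A->plug->C->R->C->L->C->refl->B->L'->E->R'->G->plug->G
Char 11 ('A'): step: R->1, L=7; A->plug->C->R->G->L->G->refl->F->L'->B->R'->B->plug->B
Final: ciphertext=FDCGBFHFCGB, RIGHT=1, LEFT=7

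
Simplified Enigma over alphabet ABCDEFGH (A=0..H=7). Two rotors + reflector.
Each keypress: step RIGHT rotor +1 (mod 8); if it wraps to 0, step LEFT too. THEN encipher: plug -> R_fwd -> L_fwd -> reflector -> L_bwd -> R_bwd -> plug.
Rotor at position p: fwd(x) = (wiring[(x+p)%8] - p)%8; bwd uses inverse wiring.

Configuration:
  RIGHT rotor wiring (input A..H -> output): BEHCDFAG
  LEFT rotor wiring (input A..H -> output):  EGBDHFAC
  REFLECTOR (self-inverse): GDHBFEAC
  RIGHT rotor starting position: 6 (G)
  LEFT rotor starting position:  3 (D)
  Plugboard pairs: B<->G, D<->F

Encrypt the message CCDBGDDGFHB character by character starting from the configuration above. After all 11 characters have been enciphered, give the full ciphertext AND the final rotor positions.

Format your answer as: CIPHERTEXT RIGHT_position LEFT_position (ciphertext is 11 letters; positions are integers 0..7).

Char 1 ('C'): step: R->7, L=3; C->plug->C->R->F->L->B->refl->D->L'->G->R'->G->plug->B
Char 2 ('C'): step: R->0, L->4 (L advanced); C->plug->C->R->H->L->H->refl->C->L'->F->R'->F->plug->D
Char 3 ('D'): step: R->1, L=4; D->plug->F->R->H->L->H->refl->C->L'->F->R'->G->plug->B
Char 4 ('B'): step: R->2, L=4; B->plug->G->R->H->L->H->refl->C->L'->F->R'->A->plug->A
Char 5 ('G'): step: R->3, L=4; G->plug->B->R->A->L->D->refl->B->L'->B->R'->G->plug->B
Char 6 ('D'): step: R->4, L=4; D->plug->F->R->A->L->D->refl->B->L'->B->R'->B->plug->G
Char 7 ('D'): step: R->5, L=4; D->plug->F->R->C->L->E->refl->F->L'->G->R'->H->plug->H
Char 8 ('G'): step: R->6, L=4; G->plug->B->R->A->L->D->refl->B->L'->B->R'->E->plug->E
Char 9 ('F'): step: R->7, L=4; F->plug->D->R->A->L->D->refl->B->L'->B->R'->H->plug->H
Char 10 ('H'): step: R->0, L->5 (L advanced); H->plug->H->R->G->L->G->refl->A->L'->A->R'->G->plug->B
Char 11 ('B'): step: R->1, L=5; B->plug->G->R->F->L->E->refl->F->L'->C->R'->D->plug->F
Final: ciphertext=BDBABGHEHBF, RIGHT=1, LEFT=5

Answer: BDBABGHEHBF 1 5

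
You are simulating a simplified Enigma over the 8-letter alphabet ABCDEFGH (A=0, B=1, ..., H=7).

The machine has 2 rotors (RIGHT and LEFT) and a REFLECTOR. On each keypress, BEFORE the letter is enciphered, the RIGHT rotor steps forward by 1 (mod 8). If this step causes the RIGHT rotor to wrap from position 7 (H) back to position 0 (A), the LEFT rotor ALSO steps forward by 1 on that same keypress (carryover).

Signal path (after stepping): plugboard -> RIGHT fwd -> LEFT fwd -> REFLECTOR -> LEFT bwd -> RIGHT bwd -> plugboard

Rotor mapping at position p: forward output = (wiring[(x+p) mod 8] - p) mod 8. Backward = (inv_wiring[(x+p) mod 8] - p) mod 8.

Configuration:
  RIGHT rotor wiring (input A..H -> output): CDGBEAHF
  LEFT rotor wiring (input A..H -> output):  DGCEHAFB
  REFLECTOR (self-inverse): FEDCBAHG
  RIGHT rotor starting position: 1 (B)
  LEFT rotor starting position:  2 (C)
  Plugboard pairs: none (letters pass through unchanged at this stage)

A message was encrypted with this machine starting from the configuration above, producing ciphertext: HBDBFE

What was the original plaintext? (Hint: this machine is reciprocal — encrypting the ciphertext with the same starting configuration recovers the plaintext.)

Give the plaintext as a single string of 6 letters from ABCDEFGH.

Answer: ADBCDH

Derivation:
Char 1 ('H'): step: R->2, L=2; H->plug->H->R->B->L->C->refl->D->L'->E->R'->A->plug->A
Char 2 ('B'): step: R->3, L=2; B->plug->B->R->B->L->C->refl->D->L'->E->R'->D->plug->D
Char 3 ('D'): step: R->4, L=2; D->plug->D->R->B->L->C->refl->D->L'->E->R'->B->plug->B
Char 4 ('B'): step: R->5, L=2; B->plug->B->R->C->L->F->refl->A->L'->A->R'->C->plug->C
Char 5 ('F'): step: R->6, L=2; F->plug->F->R->D->L->G->refl->H->L'->F->R'->D->plug->D
Char 6 ('E'): step: R->7, L=2; E->plug->E->R->C->L->F->refl->A->L'->A->R'->H->plug->H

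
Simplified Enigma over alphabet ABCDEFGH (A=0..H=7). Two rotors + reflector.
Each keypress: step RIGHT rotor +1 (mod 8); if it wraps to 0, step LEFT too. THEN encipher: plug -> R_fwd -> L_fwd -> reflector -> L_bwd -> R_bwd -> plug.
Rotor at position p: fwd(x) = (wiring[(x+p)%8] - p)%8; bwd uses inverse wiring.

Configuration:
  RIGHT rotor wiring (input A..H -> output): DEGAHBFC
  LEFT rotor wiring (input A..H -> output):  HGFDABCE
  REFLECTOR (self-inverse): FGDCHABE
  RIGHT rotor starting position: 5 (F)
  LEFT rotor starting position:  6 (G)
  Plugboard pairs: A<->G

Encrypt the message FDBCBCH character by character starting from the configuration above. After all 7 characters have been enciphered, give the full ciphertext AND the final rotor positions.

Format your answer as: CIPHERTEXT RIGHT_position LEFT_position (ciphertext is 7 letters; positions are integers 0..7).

Char 1 ('F'): step: R->6, L=6; F->plug->F->R->C->L->B->refl->G->L'->B->R'->G->plug->A
Char 2 ('D'): step: R->7, L=6; D->plug->D->R->H->L->D->refl->C->L'->G->R'->H->plug->H
Char 3 ('B'): step: R->0, L->7 (L advanced); B->plug->B->R->E->L->E->refl->H->L'->C->R'->H->plug->H
Char 4 ('C'): step: R->1, L=7; C->plug->C->R->H->L->D->refl->C->L'->G->R'->D->plug->D
Char 5 ('B'): step: R->2, L=7; B->plug->B->R->G->L->C->refl->D->L'->H->R'->D->plug->D
Char 6 ('C'): step: R->3, L=7; C->plug->C->R->G->L->C->refl->D->L'->H->R'->E->plug->E
Char 7 ('H'): step: R->4, L=7; H->plug->H->R->E->L->E->refl->H->L'->C->R'->G->plug->A
Final: ciphertext=AHHDDEA, RIGHT=4, LEFT=7

Answer: AHHDDEA 4 7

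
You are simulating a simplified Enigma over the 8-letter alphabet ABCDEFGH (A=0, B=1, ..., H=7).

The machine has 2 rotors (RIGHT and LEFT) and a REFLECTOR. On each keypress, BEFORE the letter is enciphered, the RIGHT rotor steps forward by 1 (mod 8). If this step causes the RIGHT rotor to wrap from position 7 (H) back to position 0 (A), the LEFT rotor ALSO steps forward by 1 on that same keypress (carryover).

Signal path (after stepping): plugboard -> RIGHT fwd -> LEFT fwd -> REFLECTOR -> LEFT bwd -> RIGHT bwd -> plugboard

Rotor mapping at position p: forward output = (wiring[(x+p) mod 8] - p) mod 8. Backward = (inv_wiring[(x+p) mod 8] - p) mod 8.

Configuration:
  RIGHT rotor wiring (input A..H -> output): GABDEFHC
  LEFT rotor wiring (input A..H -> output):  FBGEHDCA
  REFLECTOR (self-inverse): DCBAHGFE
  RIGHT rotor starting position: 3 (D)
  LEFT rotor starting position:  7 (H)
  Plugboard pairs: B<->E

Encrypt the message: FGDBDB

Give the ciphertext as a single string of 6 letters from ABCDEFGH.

Char 1 ('F'): step: R->4, L=7; F->plug->F->R->E->L->F->refl->G->L'->B->R'->B->plug->E
Char 2 ('G'): step: R->5, L=7; G->plug->G->R->G->L->E->refl->H->L'->D->R'->E->plug->B
Char 3 ('D'): step: R->6, L=7; D->plug->D->R->C->L->C->refl->B->L'->A->R'->C->plug->C
Char 4 ('B'): step: R->7, L=7; B->plug->E->R->E->L->F->refl->G->L'->B->R'->C->plug->C
Char 5 ('D'): step: R->0, L->0 (L advanced); D->plug->D->R->D->L->E->refl->H->L'->E->R'->E->plug->B
Char 6 ('B'): step: R->1, L=0; B->plug->E->R->E->L->H->refl->E->L'->D->R'->D->plug->D

Answer: EBCCBD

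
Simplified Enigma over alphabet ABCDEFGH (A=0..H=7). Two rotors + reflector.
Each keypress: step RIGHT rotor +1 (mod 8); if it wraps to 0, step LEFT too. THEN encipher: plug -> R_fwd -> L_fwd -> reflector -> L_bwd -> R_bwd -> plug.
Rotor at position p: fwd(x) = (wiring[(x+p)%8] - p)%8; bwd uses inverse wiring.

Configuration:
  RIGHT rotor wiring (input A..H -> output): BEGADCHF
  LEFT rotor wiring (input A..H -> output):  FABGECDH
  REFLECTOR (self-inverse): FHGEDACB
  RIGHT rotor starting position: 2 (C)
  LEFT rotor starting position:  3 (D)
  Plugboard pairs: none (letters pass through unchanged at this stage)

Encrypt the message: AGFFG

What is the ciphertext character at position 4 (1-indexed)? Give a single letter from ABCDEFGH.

Char 1 ('A'): step: R->3, L=3; A->plug->A->R->F->L->C->refl->G->L'->H->R'->C->plug->C
Char 2 ('G'): step: R->4, L=3; G->plug->G->R->C->L->H->refl->B->L'->B->R'->D->plug->D
Char 3 ('F'): step: R->5, L=3; F->plug->F->R->B->L->B->refl->H->L'->C->R'->B->plug->B
Char 4 ('F'): step: R->6, L=3; F->plug->F->R->C->L->H->refl->B->L'->B->R'->A->plug->A

A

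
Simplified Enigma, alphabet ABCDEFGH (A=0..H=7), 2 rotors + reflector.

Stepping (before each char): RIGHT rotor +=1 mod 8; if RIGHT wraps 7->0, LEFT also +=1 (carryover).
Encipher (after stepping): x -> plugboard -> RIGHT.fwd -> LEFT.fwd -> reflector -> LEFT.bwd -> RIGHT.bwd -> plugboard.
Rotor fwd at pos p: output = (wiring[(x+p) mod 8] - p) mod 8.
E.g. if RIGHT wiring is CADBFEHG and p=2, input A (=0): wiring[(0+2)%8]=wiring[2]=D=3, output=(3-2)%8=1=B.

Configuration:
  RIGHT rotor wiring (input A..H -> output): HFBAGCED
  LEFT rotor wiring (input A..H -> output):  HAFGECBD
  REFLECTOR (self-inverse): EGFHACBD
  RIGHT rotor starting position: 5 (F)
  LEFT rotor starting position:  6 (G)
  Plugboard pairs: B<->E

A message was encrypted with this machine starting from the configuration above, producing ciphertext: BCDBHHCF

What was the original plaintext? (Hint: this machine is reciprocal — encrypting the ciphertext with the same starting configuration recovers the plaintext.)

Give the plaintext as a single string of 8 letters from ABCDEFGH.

Char 1 ('B'): step: R->6, L=6; B->plug->E->R->D->L->C->refl->F->L'->B->R'->C->plug->C
Char 2 ('C'): step: R->7, L=6; C->plug->C->R->G->L->G->refl->B->L'->C->R'->D->plug->D
Char 3 ('D'): step: R->0, L->7 (L advanced); D->plug->D->R->A->L->E->refl->A->L'->B->R'->C->plug->C
Char 4 ('B'): step: R->1, L=7; B->plug->E->R->B->L->A->refl->E->L'->A->R'->B->plug->E
Char 5 ('H'): step: R->2, L=7; H->plug->H->R->D->L->G->refl->B->L'->C->R'->E->plug->B
Char 6 ('H'): step: R->3, L=7; H->plug->H->R->G->L->D->refl->H->L'->E->R'->F->plug->F
Char 7 ('C'): step: R->4, L=7; C->plug->C->R->A->L->E->refl->A->L'->B->R'->F->plug->F
Char 8 ('F'): step: R->5, L=7; F->plug->F->R->E->L->H->refl->D->L'->G->R'->C->plug->C

Answer: CDCEBFFC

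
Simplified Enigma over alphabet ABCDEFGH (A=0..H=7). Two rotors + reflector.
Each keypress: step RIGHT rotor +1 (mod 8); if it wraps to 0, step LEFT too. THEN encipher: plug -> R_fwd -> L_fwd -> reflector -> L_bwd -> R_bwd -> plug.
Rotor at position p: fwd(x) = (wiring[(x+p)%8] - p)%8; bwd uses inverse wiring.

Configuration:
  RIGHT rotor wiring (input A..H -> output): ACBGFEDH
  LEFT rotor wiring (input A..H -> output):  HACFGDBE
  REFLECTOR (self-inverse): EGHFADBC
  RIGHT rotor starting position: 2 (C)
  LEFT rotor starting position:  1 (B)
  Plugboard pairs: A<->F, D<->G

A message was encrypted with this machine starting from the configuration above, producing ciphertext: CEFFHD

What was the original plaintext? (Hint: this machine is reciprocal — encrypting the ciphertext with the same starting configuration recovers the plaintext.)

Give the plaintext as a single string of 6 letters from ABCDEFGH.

Answer: DBDCFH

Derivation:
Char 1 ('C'): step: R->3, L=1; C->plug->C->R->B->L->B->refl->G->L'->H->R'->G->plug->D
Char 2 ('E'): step: R->4, L=1; E->plug->E->R->E->L->C->refl->H->L'->A->R'->B->plug->B
Char 3 ('F'): step: R->5, L=1; F->plug->A->R->H->L->G->refl->B->L'->B->R'->G->plug->D
Char 4 ('F'): step: R->6, L=1; F->plug->A->R->F->L->A->refl->E->L'->C->R'->C->plug->C
Char 5 ('H'): step: R->7, L=1; H->plug->H->R->E->L->C->refl->H->L'->A->R'->A->plug->F
Char 6 ('D'): step: R->0, L->2 (L advanced); D->plug->G->R->D->L->B->refl->G->L'->H->R'->H->plug->H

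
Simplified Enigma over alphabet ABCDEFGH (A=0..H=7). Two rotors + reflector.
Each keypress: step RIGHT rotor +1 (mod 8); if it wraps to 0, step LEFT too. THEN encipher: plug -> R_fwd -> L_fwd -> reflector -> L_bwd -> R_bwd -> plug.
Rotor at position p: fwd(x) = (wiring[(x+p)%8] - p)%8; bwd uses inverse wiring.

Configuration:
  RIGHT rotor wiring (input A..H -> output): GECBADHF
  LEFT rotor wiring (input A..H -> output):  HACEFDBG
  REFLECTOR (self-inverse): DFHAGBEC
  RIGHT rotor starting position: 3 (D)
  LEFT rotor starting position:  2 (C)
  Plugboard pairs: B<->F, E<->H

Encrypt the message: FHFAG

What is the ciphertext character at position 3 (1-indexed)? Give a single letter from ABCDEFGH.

Char 1 ('F'): step: R->4, L=2; F->plug->B->R->H->L->G->refl->E->L'->F->R'->H->plug->E
Char 2 ('H'): step: R->5, L=2; H->plug->E->R->H->L->G->refl->E->L'->F->R'->F->plug->B
Char 3 ('F'): step: R->6, L=2; F->plug->B->R->H->L->G->refl->E->L'->F->R'->H->plug->E

E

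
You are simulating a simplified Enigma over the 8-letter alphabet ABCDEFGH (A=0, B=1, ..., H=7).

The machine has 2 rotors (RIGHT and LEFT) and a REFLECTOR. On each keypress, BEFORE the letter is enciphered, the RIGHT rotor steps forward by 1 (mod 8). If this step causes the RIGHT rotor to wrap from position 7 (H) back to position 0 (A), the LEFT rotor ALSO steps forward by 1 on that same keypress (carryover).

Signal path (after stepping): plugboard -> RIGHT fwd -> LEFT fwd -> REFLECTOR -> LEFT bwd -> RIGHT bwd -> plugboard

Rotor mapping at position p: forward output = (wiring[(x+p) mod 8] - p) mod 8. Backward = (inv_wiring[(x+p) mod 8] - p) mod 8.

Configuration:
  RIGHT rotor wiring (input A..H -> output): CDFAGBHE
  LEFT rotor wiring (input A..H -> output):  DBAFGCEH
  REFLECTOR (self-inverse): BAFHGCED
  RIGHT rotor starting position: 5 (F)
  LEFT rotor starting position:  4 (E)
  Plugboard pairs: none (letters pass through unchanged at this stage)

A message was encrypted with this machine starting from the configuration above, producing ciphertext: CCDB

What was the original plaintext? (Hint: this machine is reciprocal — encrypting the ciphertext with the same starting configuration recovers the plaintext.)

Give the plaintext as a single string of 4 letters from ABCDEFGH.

Char 1 ('C'): step: R->6, L=4; C->plug->C->R->E->L->H->refl->D->L'->D->R'->H->plug->H
Char 2 ('C'): step: R->7, L=4; C->plug->C->R->E->L->H->refl->D->L'->D->R'->B->plug->B
Char 3 ('D'): step: R->0, L->5 (L advanced); D->plug->D->R->A->L->F->refl->C->L'->C->R'->A->plug->A
Char 4 ('B'): step: R->1, L=5; B->plug->B->R->E->L->E->refl->G->L'->D->R'->G->plug->G

Answer: HBAG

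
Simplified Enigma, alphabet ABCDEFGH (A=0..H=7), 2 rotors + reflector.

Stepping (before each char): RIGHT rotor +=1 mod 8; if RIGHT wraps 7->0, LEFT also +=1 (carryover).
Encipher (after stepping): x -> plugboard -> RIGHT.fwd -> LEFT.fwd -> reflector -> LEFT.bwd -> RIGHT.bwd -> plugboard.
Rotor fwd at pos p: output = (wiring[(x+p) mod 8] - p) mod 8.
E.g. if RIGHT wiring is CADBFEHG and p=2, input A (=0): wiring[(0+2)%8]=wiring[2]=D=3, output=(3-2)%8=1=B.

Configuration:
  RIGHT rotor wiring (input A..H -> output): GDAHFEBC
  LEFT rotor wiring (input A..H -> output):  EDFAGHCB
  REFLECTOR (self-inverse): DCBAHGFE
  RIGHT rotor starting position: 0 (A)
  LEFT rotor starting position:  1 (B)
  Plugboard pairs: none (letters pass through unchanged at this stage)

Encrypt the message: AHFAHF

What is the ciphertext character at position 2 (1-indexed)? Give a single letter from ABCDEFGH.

Char 1 ('A'): step: R->1, L=1; A->plug->A->R->C->L->H->refl->E->L'->B->R'->G->plug->G
Char 2 ('H'): step: R->2, L=1; H->plug->H->R->B->L->E->refl->H->L'->C->R'->D->plug->D

D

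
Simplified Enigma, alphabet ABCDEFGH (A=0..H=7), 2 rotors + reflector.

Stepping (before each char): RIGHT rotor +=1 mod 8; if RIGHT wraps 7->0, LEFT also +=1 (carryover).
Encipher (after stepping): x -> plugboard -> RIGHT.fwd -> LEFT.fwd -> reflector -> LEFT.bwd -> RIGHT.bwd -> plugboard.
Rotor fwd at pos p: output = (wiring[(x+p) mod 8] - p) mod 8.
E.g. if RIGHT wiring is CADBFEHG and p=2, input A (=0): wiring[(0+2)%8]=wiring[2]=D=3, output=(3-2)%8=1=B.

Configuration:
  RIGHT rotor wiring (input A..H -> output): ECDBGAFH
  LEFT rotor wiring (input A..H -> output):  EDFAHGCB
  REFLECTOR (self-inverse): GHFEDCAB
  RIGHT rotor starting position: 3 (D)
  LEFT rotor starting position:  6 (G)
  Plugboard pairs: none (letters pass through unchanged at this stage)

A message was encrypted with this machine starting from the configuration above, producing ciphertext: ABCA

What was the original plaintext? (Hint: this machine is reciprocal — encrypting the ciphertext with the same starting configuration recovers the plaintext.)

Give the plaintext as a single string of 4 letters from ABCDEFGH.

Answer: GHDG

Derivation:
Char 1 ('A'): step: R->4, L=6; A->plug->A->R->C->L->G->refl->A->L'->H->R'->G->plug->G
Char 2 ('B'): step: R->5, L=6; B->plug->B->R->A->L->E->refl->D->L'->B->R'->H->plug->H
Char 3 ('C'): step: R->6, L=6; C->plug->C->R->G->L->B->refl->H->L'->E->R'->D->plug->D
Char 4 ('A'): step: R->7, L=6; A->plug->A->R->A->L->E->refl->D->L'->B->R'->G->plug->G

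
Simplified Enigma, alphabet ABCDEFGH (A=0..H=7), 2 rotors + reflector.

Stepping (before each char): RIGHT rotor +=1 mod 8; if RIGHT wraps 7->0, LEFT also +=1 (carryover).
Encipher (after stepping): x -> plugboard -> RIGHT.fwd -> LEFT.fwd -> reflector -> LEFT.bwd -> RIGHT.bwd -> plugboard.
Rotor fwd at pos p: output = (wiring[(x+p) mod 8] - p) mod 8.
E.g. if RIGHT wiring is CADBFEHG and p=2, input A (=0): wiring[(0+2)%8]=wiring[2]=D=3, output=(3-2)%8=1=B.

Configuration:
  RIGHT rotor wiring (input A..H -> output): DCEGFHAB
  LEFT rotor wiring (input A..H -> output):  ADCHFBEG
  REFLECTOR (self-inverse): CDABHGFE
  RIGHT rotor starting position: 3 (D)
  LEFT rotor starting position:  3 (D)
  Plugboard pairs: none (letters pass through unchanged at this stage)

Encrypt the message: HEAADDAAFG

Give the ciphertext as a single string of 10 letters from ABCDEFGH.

Char 1 ('H'): step: R->4, L=3; H->plug->H->R->C->L->G->refl->F->L'->F->R'->D->plug->D
Char 2 ('E'): step: R->5, L=3; E->plug->E->R->F->L->F->refl->G->L'->C->R'->A->plug->A
Char 3 ('A'): step: R->6, L=3; A->plug->A->R->C->L->G->refl->F->L'->F->R'->C->plug->C
Char 4 ('A'): step: R->7, L=3; A->plug->A->R->C->L->G->refl->F->L'->F->R'->D->plug->D
Char 5 ('D'): step: R->0, L->4 (L advanced); D->plug->D->R->G->L->G->refl->F->L'->B->R'->H->plug->H
Char 6 ('D'): step: R->1, L=4; D->plug->D->R->E->L->E->refl->H->L'->F->R'->C->plug->C
Char 7 ('A'): step: R->2, L=4; A->plug->A->R->C->L->A->refl->C->L'->D->R'->C->plug->C
Char 8 ('A'): step: R->3, L=4; A->plug->A->R->D->L->C->refl->A->L'->C->R'->B->plug->B
Char 9 ('F'): step: R->4, L=4; F->plug->F->R->G->L->G->refl->F->L'->B->R'->A->plug->A
Char 10 ('G'): step: R->5, L=4; G->plug->G->R->B->L->F->refl->G->L'->G->R'->D->plug->D

Answer: DACDHCCBAD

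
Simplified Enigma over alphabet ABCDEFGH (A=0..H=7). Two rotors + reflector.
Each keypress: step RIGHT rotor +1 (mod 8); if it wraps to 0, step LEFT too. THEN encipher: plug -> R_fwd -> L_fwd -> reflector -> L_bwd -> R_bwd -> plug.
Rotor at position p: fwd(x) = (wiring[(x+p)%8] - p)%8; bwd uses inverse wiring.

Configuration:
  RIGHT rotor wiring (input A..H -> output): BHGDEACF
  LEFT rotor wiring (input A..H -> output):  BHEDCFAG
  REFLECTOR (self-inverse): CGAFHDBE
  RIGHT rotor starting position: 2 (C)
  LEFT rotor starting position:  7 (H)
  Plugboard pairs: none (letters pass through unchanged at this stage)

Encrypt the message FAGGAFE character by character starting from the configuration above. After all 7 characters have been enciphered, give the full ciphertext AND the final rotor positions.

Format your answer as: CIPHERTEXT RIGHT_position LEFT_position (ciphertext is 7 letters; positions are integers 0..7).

Char 1 ('F'): step: R->3, L=7; F->plug->F->R->G->L->G->refl->B->L'->H->R'->D->plug->D
Char 2 ('A'): step: R->4, L=7; A->plug->A->R->A->L->H->refl->E->L'->E->R'->B->plug->B
Char 3 ('G'): step: R->5, L=7; G->plug->G->R->G->L->G->refl->B->L'->H->R'->H->plug->H
Char 4 ('G'): step: R->6, L=7; G->plug->G->R->G->L->G->refl->B->L'->H->R'->B->plug->B
Char 5 ('A'): step: R->7, L=7; A->plug->A->R->G->L->G->refl->B->L'->H->R'->D->plug->D
Char 6 ('F'): step: R->0, L->0 (L advanced); F->plug->F->R->A->L->B->refl->G->L'->H->R'->B->plug->B
Char 7 ('E'): step: R->1, L=0; E->plug->E->R->H->L->G->refl->B->L'->A->R'->H->plug->H
Final: ciphertext=DBHBDBH, RIGHT=1, LEFT=0

Answer: DBHBDBH 1 0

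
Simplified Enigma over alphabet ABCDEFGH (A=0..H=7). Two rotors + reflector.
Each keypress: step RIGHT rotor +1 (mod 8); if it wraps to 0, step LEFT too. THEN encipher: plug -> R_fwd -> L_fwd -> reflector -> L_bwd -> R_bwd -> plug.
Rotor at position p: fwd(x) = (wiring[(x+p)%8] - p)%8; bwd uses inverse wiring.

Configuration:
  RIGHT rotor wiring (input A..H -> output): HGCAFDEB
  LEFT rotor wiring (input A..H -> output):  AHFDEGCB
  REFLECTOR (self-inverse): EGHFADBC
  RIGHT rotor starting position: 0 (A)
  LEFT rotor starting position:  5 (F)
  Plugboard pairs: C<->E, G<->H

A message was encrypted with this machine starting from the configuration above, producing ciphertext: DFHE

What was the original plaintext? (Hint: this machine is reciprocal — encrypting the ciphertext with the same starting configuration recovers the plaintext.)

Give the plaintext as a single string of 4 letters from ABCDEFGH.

Answer: EGDH

Derivation:
Char 1 ('D'): step: R->1, L=5; D->plug->D->R->E->L->C->refl->H->L'->H->R'->C->plug->E
Char 2 ('F'): step: R->2, L=5; F->plug->F->R->H->L->H->refl->C->L'->E->R'->H->plug->G
Char 3 ('H'): step: R->3, L=5; H->plug->G->R->D->L->D->refl->F->L'->B->R'->D->plug->D
Char 4 ('E'): step: R->4, L=5; E->plug->C->R->A->L->B->refl->G->L'->G->R'->G->plug->H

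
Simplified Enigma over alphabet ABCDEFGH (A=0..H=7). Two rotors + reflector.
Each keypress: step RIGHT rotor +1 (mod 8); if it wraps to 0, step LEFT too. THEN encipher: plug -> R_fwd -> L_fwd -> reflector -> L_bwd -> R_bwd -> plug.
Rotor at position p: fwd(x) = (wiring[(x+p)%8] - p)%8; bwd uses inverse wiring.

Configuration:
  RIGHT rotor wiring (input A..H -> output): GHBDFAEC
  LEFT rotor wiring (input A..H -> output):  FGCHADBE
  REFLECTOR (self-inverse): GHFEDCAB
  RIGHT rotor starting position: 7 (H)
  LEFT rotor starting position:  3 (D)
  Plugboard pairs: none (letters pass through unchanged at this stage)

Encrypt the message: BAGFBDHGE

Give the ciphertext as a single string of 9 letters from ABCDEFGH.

Answer: FFBHAFFEA

Derivation:
Char 1 ('B'): step: R->0, L->4 (L advanced); B->plug->B->R->H->L->D->refl->E->L'->A->R'->F->plug->F
Char 2 ('A'): step: R->1, L=4; A->plug->A->R->G->L->G->refl->A->L'->D->R'->F->plug->F
Char 3 ('G'): step: R->2, L=4; G->plug->G->R->E->L->B->refl->H->L'->B->R'->B->plug->B
Char 4 ('F'): step: R->3, L=4; F->plug->F->R->D->L->A->refl->G->L'->G->R'->H->plug->H
Char 5 ('B'): step: R->4, L=4; B->plug->B->R->E->L->B->refl->H->L'->B->R'->A->plug->A
Char 6 ('D'): step: R->5, L=4; D->plug->D->R->B->L->H->refl->B->L'->E->R'->F->plug->F
Char 7 ('H'): step: R->6, L=4; H->plug->H->R->C->L->F->refl->C->L'->F->R'->F->plug->F
Char 8 ('G'): step: R->7, L=4; G->plug->G->R->B->L->H->refl->B->L'->E->R'->E->plug->E
Char 9 ('E'): step: R->0, L->5 (L advanced); E->plug->E->R->F->L->F->refl->C->L'->G->R'->A->plug->A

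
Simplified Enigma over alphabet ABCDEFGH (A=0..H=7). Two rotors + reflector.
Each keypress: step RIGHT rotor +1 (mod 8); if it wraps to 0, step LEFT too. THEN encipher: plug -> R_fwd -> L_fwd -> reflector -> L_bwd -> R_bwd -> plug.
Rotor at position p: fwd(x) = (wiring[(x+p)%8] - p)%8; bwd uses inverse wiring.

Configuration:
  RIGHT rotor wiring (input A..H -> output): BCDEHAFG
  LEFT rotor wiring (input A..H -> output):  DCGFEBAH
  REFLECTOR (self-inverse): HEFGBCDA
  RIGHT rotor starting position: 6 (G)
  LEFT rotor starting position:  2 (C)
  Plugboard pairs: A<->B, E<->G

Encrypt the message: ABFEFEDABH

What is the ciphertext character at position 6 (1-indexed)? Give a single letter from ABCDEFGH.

Char 1 ('A'): step: R->7, L=2; A->plug->B->R->C->L->C->refl->F->L'->F->R'->E->plug->G
Char 2 ('B'): step: R->0, L->3 (L advanced); B->plug->A->R->B->L->B->refl->E->L'->E->R'->D->plug->D
Char 3 ('F'): step: R->1, L=3; F->plug->F->R->E->L->E->refl->B->L'->B->R'->A->plug->B
Char 4 ('E'): step: R->2, L=3; E->plug->G->R->H->L->D->refl->G->L'->C->R'->B->plug->A
Char 5 ('F'): step: R->3, L=3; F->plug->F->R->G->L->H->refl->A->L'->F->R'->C->plug->C
Char 6 ('E'): step: R->4, L=3; E->plug->G->R->H->L->D->refl->G->L'->C->R'->D->plug->D

D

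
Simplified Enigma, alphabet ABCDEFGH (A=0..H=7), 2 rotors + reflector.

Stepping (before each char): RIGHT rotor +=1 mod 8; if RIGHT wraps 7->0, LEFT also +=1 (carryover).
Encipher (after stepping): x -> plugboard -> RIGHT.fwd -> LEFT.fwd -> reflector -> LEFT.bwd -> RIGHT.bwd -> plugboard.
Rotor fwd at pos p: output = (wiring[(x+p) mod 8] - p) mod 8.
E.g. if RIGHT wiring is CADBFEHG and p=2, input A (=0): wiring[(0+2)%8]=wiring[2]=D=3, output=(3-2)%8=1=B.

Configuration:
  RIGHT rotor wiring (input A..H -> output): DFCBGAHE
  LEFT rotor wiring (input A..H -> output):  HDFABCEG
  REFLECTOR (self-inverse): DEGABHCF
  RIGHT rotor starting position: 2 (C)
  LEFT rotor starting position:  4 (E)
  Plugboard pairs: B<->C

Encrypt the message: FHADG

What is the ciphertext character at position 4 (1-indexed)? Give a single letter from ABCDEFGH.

Char 1 ('F'): step: R->3, L=4; F->plug->F->R->A->L->F->refl->H->L'->F->R'->C->plug->B
Char 2 ('H'): step: R->4, L=4; H->plug->H->R->F->L->H->refl->F->L'->A->R'->D->plug->D
Char 3 ('A'): step: R->5, L=4; A->plug->A->R->D->L->C->refl->G->L'->B->R'->H->plug->H
Char 4 ('D'): step: R->6, L=4; D->plug->D->R->H->L->E->refl->B->L'->G->R'->B->plug->C

C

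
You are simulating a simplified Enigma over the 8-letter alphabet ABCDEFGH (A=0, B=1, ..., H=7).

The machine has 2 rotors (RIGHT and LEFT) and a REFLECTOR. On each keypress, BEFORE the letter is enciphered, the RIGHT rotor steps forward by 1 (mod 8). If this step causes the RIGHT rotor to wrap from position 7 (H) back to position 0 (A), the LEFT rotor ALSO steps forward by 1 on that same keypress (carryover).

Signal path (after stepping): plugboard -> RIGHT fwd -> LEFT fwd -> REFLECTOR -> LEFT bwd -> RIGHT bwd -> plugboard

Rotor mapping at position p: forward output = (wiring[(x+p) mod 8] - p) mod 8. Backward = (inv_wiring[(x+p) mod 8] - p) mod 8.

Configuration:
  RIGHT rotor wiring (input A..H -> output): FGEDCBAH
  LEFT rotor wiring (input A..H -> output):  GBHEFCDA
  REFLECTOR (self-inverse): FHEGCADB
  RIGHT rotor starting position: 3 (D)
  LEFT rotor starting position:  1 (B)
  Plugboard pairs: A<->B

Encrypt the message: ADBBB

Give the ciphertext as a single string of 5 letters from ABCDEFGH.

Char 1 ('A'): step: R->4, L=1; A->plug->B->R->F->L->C->refl->E->L'->D->R'->D->plug->D
Char 2 ('D'): step: R->5, L=1; D->plug->D->R->A->L->A->refl->F->L'->H->R'->F->plug->F
Char 3 ('B'): step: R->6, L=1; B->plug->A->R->C->L->D->refl->G->L'->B->R'->B->plug->A
Char 4 ('B'): step: R->7, L=1; B->plug->A->R->A->L->A->refl->F->L'->H->R'->C->plug->C
Char 5 ('B'): step: R->0, L->2 (L advanced); B->plug->A->R->F->L->G->refl->D->L'->C->R'->E->plug->E

Answer: DFACE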